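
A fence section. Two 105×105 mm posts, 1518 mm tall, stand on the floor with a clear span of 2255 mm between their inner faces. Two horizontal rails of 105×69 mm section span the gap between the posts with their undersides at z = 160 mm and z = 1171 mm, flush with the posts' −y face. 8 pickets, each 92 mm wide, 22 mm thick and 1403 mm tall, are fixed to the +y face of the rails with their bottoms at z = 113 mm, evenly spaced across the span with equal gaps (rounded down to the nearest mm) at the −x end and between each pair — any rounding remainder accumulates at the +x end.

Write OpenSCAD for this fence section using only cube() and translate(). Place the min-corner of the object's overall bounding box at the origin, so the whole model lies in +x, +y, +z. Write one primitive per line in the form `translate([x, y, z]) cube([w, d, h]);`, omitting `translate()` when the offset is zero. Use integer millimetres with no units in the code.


cube([105, 105, 1518]);
translate([2360, 0, 0]) cube([105, 105, 1518]);
translate([105, 0, 160]) cube([2255, 105, 69]);
translate([105, 0, 1171]) cube([2255, 105, 69]);
translate([273, 105, 113]) cube([92, 22, 1403]);
translate([533, 105, 113]) cube([92, 22, 1403]);
translate([793, 105, 113]) cube([92, 22, 1403]);
translate([1053, 105, 113]) cube([92, 22, 1403]);
translate([1313, 105, 113]) cube([92, 22, 1403]);
translate([1573, 105, 113]) cube([92, 22, 1403]);
translate([1833, 105, 113]) cube([92, 22, 1403]);
translate([2093, 105, 113]) cube([92, 22, 1403]);


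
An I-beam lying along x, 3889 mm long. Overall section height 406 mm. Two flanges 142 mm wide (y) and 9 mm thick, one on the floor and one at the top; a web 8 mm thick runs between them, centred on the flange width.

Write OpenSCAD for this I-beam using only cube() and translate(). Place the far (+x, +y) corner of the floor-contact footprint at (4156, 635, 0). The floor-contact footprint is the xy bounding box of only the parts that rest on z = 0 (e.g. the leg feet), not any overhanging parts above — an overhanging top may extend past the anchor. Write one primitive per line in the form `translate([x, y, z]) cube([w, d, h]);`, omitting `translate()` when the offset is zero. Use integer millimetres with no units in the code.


translate([267, 493, 0]) cube([3889, 142, 9]);
translate([267, 560, 9]) cube([3889, 8, 388]);
translate([267, 493, 397]) cube([3889, 142, 9]);


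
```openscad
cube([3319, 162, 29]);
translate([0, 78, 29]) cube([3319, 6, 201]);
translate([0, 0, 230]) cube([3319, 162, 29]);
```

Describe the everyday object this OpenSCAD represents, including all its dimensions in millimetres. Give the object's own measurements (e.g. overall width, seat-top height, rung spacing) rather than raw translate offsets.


An I-beam lying along x, 3319 mm long. Overall section height 259 mm. Two flanges 162 mm wide (y) and 29 mm thick, one on the floor and one at the top; a web 6 mm thick runs between them, centred on the flange width.


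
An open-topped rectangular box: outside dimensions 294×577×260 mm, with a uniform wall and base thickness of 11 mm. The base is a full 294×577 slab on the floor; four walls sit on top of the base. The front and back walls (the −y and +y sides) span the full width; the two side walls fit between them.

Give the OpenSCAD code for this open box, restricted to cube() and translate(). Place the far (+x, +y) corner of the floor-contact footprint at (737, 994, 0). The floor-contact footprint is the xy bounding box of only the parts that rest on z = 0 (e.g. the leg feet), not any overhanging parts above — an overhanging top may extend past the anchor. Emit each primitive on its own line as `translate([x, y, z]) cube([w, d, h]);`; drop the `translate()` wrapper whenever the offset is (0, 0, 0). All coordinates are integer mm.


translate([443, 417, 0]) cube([294, 577, 11]);
translate([443, 417, 11]) cube([294, 11, 249]);
translate([443, 983, 11]) cube([294, 11, 249]);
translate([443, 428, 11]) cube([11, 555, 249]);
translate([726, 428, 11]) cube([11, 555, 249]);


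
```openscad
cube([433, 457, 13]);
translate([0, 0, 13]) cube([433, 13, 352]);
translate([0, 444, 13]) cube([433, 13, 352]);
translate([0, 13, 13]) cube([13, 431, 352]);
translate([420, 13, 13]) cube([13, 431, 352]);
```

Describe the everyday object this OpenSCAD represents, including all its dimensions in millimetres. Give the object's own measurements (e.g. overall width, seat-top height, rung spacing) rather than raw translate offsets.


An open-topped rectangular box: outside dimensions 433×457×365 mm, with a uniform wall and base thickness of 13 mm. The base is a full 433×457 slab on the floor; four walls sit on top of the base. The front and back walls (the −y and +y sides) span the full width; the two side walls fit between them.


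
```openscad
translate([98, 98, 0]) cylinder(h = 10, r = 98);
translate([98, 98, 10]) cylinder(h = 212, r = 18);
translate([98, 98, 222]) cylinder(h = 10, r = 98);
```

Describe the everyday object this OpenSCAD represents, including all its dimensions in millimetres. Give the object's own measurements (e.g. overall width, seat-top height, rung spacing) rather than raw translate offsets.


A spool: two coaxial disc flanges of radius 98 mm and thickness 10 mm, joined by a core cylinder of radius 18 mm and height 212 mm. The lower flange rests on z = 0 and the three cylinders share a vertical axis.


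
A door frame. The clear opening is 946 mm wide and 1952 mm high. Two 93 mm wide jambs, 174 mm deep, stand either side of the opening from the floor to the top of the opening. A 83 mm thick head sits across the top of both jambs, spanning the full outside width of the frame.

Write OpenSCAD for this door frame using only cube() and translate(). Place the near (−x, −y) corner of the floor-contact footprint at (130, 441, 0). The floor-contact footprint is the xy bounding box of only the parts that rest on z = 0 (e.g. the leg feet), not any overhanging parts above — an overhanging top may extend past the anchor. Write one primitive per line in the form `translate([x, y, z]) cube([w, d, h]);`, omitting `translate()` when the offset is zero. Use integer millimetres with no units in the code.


translate([130, 441, 0]) cube([93, 174, 1952]);
translate([1169, 441, 0]) cube([93, 174, 1952]);
translate([130, 441, 1952]) cube([1132, 174, 83]);


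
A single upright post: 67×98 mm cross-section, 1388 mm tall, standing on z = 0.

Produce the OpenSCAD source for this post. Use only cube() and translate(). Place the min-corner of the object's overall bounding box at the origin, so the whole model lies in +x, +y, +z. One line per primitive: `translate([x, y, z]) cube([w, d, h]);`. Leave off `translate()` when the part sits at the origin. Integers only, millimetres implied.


cube([67, 98, 1388]);


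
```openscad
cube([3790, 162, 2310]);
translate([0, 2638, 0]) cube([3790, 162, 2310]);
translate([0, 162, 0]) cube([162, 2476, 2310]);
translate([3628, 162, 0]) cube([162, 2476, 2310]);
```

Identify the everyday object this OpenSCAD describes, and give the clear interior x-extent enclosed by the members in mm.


A house (or room) frame. The interior width is 3466 mm.

Four 2310 mm walls enclosing a rectangle with no floor or roof — a room or house frame. Outside width is 3790 mm and wall thickness is 162 mm, so the interior width is 3790 − 2 × 162 = 3466 mm.


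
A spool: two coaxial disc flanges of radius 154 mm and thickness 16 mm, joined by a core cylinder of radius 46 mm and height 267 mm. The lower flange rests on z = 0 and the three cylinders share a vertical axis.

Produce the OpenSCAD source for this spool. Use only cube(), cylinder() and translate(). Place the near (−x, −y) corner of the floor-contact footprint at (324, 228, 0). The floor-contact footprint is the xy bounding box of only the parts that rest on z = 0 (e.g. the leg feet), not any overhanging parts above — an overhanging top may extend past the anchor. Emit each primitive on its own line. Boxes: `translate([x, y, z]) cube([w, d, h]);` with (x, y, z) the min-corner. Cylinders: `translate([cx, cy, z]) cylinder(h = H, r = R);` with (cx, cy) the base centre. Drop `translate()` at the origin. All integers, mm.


translate([478, 382, 0]) cylinder(h = 16, r = 154);
translate([478, 382, 16]) cylinder(h = 267, r = 46);
translate([478, 382, 283]) cylinder(h = 16, r = 154);


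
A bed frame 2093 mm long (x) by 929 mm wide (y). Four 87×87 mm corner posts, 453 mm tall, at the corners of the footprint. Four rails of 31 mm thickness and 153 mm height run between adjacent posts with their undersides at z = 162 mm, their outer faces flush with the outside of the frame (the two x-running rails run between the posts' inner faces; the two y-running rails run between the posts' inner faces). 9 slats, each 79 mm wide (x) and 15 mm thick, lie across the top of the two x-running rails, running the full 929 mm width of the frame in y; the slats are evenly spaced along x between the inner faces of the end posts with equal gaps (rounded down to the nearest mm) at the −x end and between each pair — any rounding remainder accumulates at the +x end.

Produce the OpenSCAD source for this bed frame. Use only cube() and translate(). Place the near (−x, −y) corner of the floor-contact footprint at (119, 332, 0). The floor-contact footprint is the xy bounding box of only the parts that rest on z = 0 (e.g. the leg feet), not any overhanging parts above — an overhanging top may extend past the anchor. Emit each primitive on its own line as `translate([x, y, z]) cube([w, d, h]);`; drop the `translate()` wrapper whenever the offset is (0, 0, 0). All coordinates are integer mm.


// slat z = rail_z + rail_h = 162 + 153 = 315
// slat gap = ⌊(1919 − 9·79) / 10⌋ = 120
translate([119, 332, 0]) cube([87, 87, 453]);
translate([119, 1174, 0]) cube([87, 87, 453]);
translate([2125, 332, 0]) cube([87, 87, 453]);
translate([2125, 1174, 0]) cube([87, 87, 453]);
translate([206, 332, 162]) cube([1919, 31, 153]);
translate([206, 1230, 162]) cube([1919, 31, 153]);
translate([119, 419, 162]) cube([31, 755, 153]);
translate([2181, 419, 162]) cube([31, 755, 153]);
translate([326, 332, 315]) cube([79, 929, 15]);
translate([525, 332, 315]) cube([79, 929, 15]);
translate([724, 332, 315]) cube([79, 929, 15]);
translate([923, 332, 315]) cube([79, 929, 15]);
translate([1122, 332, 315]) cube([79, 929, 15]);
translate([1321, 332, 315]) cube([79, 929, 15]);
translate([1520, 332, 315]) cube([79, 929, 15]);
translate([1719, 332, 315]) cube([79, 929, 15]);
translate([1918, 332, 315]) cube([79, 929, 15]);


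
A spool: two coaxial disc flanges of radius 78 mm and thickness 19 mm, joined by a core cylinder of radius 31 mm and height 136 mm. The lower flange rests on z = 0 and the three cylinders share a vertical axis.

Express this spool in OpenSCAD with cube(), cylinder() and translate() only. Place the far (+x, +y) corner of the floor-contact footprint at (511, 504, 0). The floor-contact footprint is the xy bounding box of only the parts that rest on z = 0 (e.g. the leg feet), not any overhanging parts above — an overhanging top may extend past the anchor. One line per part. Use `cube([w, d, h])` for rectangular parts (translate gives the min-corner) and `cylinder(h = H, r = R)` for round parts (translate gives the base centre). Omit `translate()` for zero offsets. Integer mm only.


translate([433, 426, 0]) cylinder(h = 19, r = 78);
translate([433, 426, 19]) cylinder(h = 136, r = 31);
translate([433, 426, 155]) cylinder(h = 19, r = 78);


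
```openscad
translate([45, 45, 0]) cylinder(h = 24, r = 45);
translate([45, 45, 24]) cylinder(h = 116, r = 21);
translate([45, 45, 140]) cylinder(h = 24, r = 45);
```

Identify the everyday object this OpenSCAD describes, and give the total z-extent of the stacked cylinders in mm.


A spool. The overall height is 164 mm.

Three coaxial cylinders, large–small–large — a spool. Two 24 mm flanges and a 116 mm core give 24 + 116 + 24 = 164 mm.


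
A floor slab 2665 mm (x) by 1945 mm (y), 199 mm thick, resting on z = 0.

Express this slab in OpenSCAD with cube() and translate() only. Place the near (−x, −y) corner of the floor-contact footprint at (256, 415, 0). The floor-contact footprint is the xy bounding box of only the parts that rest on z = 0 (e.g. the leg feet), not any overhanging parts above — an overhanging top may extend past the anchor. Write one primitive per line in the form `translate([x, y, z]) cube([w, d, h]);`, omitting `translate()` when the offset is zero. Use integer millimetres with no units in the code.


translate([256, 415, 0]) cube([2665, 1945, 199]);


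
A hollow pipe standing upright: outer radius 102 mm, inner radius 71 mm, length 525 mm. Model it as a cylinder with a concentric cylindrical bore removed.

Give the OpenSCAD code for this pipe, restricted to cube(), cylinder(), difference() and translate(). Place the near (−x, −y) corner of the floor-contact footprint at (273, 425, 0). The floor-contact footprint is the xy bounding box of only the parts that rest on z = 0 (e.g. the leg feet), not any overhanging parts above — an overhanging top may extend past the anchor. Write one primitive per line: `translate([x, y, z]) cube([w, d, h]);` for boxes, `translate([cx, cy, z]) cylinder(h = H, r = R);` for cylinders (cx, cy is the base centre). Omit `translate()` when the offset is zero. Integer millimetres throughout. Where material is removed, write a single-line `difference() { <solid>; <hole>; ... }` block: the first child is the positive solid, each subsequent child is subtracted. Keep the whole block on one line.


difference() { translate([375, 527, 0]) cylinder(h = 525, r = 102); translate([375, 527, 0]) cylinder(h = 525, r = 71); }


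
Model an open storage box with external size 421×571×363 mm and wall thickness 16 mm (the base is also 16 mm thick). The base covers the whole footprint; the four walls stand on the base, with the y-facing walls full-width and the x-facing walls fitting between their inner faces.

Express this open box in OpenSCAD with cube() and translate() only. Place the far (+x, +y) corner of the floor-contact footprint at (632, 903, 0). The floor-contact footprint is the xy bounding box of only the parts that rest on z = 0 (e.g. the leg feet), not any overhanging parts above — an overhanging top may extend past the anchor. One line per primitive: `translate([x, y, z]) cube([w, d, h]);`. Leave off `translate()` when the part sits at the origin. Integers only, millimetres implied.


translate([211, 332, 0]) cube([421, 571, 16]);
translate([211, 332, 16]) cube([421, 16, 347]);
translate([211, 887, 16]) cube([421, 16, 347]);
translate([211, 348, 16]) cube([16, 539, 347]);
translate([616, 348, 16]) cube([16, 539, 347]);


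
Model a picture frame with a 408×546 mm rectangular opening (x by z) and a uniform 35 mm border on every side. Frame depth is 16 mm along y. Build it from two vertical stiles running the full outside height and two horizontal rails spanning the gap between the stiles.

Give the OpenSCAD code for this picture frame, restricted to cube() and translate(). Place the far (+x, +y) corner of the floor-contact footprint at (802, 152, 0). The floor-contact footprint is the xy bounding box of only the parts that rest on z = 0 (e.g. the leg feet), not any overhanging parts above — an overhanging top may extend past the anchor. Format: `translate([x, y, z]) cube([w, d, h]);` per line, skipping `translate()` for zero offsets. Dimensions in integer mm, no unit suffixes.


translate([324, 136, 0]) cube([35, 16, 616]);
translate([767, 136, 0]) cube([35, 16, 616]);
translate([359, 136, 0]) cube([408, 16, 35]);
translate([359, 136, 581]) cube([408, 16, 35]);


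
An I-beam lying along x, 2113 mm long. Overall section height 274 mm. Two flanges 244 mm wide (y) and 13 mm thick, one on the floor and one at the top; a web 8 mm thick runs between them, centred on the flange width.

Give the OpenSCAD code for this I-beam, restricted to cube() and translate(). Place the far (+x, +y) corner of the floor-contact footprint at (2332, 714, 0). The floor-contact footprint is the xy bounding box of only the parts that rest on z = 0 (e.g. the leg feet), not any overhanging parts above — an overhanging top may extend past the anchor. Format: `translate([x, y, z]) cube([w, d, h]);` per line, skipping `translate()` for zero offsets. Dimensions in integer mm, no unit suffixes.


translate([219, 470, 0]) cube([2113, 244, 13]);
translate([219, 588, 13]) cube([2113, 8, 248]);
translate([219, 470, 261]) cube([2113, 244, 13]);


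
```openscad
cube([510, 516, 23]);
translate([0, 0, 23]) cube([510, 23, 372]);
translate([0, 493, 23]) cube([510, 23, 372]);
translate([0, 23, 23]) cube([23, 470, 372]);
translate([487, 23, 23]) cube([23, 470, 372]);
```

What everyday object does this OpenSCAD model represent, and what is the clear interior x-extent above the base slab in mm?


An open box. The internal width is 464 mm.

A 510×516 base slab with four walls standing on it — an open box. The base is 510 mm wide and the walls are 23 mm thick, so the internal width is 510 − 2 × 23 = 464 mm.


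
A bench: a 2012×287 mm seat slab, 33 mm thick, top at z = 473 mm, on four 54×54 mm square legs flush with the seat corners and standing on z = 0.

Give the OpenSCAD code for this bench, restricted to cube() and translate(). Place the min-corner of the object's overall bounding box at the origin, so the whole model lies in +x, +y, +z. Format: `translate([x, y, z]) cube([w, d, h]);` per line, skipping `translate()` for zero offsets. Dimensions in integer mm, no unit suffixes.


// leg_h = 473 − 33 = 440
translate([0, 0, 440]) cube([2012, 287, 33]);
cube([54, 54, 440]);
translate([0, 233, 0]) cube([54, 54, 440]);
translate([1958, 0, 0]) cube([54, 54, 440]);
translate([1958, 233, 0]) cube([54, 54, 440]);


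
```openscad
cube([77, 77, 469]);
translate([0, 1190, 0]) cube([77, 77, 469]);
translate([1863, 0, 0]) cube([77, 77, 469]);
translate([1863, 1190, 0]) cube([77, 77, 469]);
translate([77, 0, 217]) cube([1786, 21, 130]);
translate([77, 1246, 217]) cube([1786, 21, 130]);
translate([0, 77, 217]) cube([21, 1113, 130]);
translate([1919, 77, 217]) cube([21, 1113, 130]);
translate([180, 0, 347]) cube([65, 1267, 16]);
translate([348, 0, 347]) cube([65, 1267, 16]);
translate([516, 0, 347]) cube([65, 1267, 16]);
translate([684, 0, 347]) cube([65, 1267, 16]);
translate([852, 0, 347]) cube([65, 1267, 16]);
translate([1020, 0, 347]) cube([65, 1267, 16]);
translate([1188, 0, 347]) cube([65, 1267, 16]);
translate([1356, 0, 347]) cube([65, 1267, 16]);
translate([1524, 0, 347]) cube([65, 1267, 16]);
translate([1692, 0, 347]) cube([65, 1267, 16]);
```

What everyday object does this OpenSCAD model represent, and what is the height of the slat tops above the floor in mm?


A bed frame. The slat-top height is 363 mm.

Four posts, four rails, and a row of slats — a bed frame. Slats sit on the rails at z = 217 + 130 = 347; with slat thickness 16, the top is 363 mm.


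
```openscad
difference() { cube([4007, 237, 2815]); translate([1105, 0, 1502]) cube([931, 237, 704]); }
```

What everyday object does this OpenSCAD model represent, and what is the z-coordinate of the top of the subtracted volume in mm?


A wall with a window opening. The window head height is 2206 mm.

A wall with a rectangular opening subtracted — a window. Sill at z = 1502, opening 704 mm tall, so the head is at 1502 + 704 = 2206 mm.


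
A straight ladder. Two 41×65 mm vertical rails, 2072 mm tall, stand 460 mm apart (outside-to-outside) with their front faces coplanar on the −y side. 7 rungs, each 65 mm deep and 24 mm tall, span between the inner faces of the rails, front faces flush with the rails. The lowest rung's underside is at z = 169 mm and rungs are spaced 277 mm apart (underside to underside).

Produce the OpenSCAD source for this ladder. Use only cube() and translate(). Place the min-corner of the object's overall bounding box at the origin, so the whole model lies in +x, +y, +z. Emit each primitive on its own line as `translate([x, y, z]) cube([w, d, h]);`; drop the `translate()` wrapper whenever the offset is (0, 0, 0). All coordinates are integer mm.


cube([41, 65, 2072]);
translate([419, 0, 0]) cube([41, 65, 2072]);
translate([41, 0, 169]) cube([378, 65, 24]);
translate([41, 0, 446]) cube([378, 65, 24]);
translate([41, 0, 723]) cube([378, 65, 24]);
translate([41, 0, 1000]) cube([378, 65, 24]);
translate([41, 0, 1277]) cube([378, 65, 24]);
translate([41, 0, 1554]) cube([378, 65, 24]);
translate([41, 0, 1831]) cube([378, 65, 24]);


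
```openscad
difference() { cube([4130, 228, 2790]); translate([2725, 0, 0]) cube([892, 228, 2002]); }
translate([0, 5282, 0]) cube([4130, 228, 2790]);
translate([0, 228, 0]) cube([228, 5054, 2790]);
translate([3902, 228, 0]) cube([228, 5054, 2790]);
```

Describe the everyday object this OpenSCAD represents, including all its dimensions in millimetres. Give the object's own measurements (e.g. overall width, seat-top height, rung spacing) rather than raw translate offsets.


A single room: four walls, each 2790 mm tall and 228 mm thick, enclosing an outside footprint 4130×5510 mm (x × y), no floor or roof. The front and back walls (−y and +y sides) run the full x-width; the side walls fit between their inner faces. A door opening 892 mm wide and 2002 mm tall is cut through the front wall from the floor up, its −x edge 2725 mm from the wall's −x end.


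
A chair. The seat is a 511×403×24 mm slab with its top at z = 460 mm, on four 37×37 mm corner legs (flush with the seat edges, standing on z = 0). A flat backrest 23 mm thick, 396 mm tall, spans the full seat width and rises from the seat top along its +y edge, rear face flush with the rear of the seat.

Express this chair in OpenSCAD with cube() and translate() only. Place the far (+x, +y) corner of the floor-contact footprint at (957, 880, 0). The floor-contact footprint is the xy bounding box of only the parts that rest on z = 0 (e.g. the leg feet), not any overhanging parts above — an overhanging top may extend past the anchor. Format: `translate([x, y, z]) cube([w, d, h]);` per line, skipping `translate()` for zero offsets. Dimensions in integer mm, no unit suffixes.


translate([446, 477, 436]) cube([511, 403, 24]);
translate([446, 477, 0]) cube([37, 37, 436]);
translate([920, 477, 0]) cube([37, 37, 436]);
translate([446, 843, 0]) cube([37, 37, 436]);
translate([920, 843, 0]) cube([37, 37, 436]);
translate([446, 857, 460]) cube([511, 23, 396]);


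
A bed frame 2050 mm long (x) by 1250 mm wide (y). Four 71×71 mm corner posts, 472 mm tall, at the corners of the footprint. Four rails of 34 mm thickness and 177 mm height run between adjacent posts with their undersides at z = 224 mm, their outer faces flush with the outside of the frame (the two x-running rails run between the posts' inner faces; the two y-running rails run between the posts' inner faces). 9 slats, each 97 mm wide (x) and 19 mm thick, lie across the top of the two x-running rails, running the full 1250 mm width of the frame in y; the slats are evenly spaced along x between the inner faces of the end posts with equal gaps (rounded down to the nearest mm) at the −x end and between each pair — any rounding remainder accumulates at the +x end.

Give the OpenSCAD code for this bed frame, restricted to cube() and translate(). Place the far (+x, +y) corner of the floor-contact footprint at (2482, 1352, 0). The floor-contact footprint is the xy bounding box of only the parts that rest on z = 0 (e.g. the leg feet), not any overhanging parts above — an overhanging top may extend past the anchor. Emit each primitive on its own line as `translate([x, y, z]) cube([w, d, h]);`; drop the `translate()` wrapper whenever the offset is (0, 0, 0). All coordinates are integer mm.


// slat z = rail_z + rail_h = 224 + 177 = 401
// slat gap = ⌊(1908 − 9·97) / 10⌋ = 103
translate([432, 102, 0]) cube([71, 71, 472]);
translate([432, 1281, 0]) cube([71, 71, 472]);
translate([2411, 102, 0]) cube([71, 71, 472]);
translate([2411, 1281, 0]) cube([71, 71, 472]);
translate([503, 102, 224]) cube([1908, 34, 177]);
translate([503, 1318, 224]) cube([1908, 34, 177]);
translate([432, 173, 224]) cube([34, 1108, 177]);
translate([2448, 173, 224]) cube([34, 1108, 177]);
translate([606, 102, 401]) cube([97, 1250, 19]);
translate([806, 102, 401]) cube([97, 1250, 19]);
translate([1006, 102, 401]) cube([97, 1250, 19]);
translate([1206, 102, 401]) cube([97, 1250, 19]);
translate([1406, 102, 401]) cube([97, 1250, 19]);
translate([1606, 102, 401]) cube([97, 1250, 19]);
translate([1806, 102, 401]) cube([97, 1250, 19]);
translate([2006, 102, 401]) cube([97, 1250, 19]);
translate([2206, 102, 401]) cube([97, 1250, 19]);


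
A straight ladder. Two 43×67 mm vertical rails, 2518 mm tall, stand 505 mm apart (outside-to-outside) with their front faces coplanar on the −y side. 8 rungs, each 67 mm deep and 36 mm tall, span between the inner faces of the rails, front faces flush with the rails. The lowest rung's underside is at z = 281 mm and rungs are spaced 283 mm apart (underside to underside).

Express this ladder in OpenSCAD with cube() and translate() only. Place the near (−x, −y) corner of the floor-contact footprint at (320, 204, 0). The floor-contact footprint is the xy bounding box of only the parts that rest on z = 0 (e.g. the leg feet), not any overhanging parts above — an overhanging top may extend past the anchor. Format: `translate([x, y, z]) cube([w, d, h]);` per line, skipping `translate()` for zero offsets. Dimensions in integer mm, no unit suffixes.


translate([320, 204, 0]) cube([43, 67, 2518]);
translate([782, 204, 0]) cube([43, 67, 2518]);
translate([363, 204, 281]) cube([419, 67, 36]);
translate([363, 204, 564]) cube([419, 67, 36]);
translate([363, 204, 847]) cube([419, 67, 36]);
translate([363, 204, 1130]) cube([419, 67, 36]);
translate([363, 204, 1413]) cube([419, 67, 36]);
translate([363, 204, 1696]) cube([419, 67, 36]);
translate([363, 204, 1979]) cube([419, 67, 36]);
translate([363, 204, 2262]) cube([419, 67, 36]);


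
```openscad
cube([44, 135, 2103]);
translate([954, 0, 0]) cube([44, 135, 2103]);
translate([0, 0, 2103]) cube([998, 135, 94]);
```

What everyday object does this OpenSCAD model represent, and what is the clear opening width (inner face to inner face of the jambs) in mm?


A door frame. The clear opening width is 910 mm.

Two 2103 mm tall posts with a header on top — a door frame. The left jamb is 44 mm wide at x = 0; the right jamb starts at x = 954. The clear opening is 954 − 44 = 910 mm.


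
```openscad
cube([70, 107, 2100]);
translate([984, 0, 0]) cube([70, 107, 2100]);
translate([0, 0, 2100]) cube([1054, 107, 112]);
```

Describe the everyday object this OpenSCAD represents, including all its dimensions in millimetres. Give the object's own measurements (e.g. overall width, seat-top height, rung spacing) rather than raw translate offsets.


A door frame. The clear opening is 914 mm wide and 2100 mm high. Two 70 mm wide jambs, 107 mm deep, stand either side of the opening from the floor to the top of the opening. A 112 mm thick head sits across the top of both jambs, spanning the full outside width of the frame.


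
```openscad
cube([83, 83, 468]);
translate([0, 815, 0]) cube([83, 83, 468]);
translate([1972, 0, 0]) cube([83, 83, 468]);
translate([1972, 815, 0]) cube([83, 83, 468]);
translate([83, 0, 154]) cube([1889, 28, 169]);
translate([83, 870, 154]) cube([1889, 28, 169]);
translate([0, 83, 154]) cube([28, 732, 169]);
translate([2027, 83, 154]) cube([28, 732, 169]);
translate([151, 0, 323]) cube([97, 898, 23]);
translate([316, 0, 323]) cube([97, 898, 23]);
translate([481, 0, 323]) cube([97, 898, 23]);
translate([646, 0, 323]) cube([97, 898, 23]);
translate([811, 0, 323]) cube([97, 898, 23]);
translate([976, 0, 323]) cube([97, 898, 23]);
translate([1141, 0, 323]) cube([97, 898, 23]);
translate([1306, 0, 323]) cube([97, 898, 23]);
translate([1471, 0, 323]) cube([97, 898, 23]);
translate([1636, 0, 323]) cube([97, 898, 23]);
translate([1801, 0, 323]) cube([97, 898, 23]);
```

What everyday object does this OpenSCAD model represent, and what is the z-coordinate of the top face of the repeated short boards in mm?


A bed frame. The slat-top height is 346 mm.

Four posts, four rails, and a row of slats — a bed frame. Slats sit on the rails at z = 154 + 169 = 323; with slat thickness 23, the top is 346 mm.


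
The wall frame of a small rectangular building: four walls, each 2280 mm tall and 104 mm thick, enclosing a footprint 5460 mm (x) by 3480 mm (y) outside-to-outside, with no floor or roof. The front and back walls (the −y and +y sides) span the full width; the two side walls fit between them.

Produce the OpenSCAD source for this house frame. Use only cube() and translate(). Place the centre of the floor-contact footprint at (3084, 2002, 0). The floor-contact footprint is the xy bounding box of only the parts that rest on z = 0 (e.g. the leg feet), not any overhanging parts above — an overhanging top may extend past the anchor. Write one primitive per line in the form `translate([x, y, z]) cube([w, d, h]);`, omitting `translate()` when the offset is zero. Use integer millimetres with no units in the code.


translate([354, 262, 0]) cube([5460, 104, 2280]);
translate([354, 3638, 0]) cube([5460, 104, 2280]);
translate([354, 366, 0]) cube([104, 3272, 2280]);
translate([5710, 366, 0]) cube([104, 3272, 2280]);


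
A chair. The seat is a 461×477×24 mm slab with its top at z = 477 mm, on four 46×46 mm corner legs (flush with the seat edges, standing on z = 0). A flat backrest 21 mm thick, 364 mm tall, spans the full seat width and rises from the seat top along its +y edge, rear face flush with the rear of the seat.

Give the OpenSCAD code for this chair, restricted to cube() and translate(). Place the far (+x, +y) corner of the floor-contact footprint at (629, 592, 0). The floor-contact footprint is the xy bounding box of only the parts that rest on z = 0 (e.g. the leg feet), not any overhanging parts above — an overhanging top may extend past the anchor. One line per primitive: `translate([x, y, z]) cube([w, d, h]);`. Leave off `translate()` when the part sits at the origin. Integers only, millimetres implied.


// leg_h = 477 - 24 = 453
translate([168, 115, 453]) cube([461, 477, 24]);
translate([168, 115, 0]) cube([46, 46, 453]);
translate([583, 115, 0]) cube([46, 46, 453]);
translate([168, 546, 0]) cube([46, 46, 453]);
translate([583, 546, 0]) cube([46, 46, 453]);
translate([168, 571, 477]) cube([461, 21, 364]);


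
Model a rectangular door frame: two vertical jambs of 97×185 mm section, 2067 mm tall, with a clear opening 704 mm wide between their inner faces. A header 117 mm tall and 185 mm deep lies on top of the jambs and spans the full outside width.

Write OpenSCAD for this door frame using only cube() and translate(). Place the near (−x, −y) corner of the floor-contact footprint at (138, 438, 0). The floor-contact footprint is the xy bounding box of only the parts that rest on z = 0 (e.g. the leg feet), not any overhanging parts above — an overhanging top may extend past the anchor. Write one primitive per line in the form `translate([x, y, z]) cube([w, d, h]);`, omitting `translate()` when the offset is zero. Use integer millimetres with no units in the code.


translate([138, 438, 0]) cube([97, 185, 2067]);
translate([939, 438, 0]) cube([97, 185, 2067]);
translate([138, 438, 2067]) cube([898, 185, 117]);


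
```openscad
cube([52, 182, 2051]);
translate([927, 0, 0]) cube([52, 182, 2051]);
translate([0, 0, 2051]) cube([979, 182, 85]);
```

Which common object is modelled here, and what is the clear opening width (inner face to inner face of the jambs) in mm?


A door frame. The clear opening width is 875 mm.

Two 2051 mm tall posts with a header on top — a door frame. The left jamb is 52 mm wide at x = 0; the right jamb starts at x = 927. The clear opening is 927 − 52 = 875 mm.


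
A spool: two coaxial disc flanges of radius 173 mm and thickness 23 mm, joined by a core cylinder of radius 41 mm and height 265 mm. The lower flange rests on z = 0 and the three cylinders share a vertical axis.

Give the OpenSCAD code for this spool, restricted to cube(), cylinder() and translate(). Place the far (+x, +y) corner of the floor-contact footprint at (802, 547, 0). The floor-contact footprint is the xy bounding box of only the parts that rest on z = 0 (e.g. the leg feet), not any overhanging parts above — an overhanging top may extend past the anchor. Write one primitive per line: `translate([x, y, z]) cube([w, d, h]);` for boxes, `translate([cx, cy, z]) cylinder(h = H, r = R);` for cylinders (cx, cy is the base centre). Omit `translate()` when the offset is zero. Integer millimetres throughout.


translate([629, 374, 0]) cylinder(h = 23, r = 173);
translate([629, 374, 23]) cylinder(h = 265, r = 41);
translate([629, 374, 288]) cylinder(h = 23, r = 173);


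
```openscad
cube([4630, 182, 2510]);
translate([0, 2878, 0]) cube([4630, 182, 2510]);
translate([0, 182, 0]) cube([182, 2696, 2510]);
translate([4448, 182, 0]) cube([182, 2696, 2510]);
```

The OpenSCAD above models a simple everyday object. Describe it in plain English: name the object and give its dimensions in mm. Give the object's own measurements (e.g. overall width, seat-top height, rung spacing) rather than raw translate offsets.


The wall frame of a small rectangular building: four walls, each 2510 mm tall and 182 mm thick, enclosing a footprint 4630 mm (x) by 3060 mm (y) outside-to-outside, with no floor or roof. The front and back walls (the −y and +y sides) span the full width; the two side walls fit between them.


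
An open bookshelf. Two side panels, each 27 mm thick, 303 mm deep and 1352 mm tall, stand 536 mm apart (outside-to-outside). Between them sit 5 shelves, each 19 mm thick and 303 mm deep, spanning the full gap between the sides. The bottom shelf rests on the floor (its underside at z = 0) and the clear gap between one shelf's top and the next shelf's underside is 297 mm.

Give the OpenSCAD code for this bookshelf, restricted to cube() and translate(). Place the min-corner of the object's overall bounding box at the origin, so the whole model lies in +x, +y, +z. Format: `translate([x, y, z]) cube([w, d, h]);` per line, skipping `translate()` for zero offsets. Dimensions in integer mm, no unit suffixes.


cube([27, 303, 1352]);
translate([509, 0, 0]) cube([27, 303, 1352]);
translate([27, 0, 0]) cube([482, 303, 19]);
translate([27, 0, 316]) cube([482, 303, 19]);
translate([27, 0, 632]) cube([482, 303, 19]);
translate([27, 0, 948]) cube([482, 303, 19]);
translate([27, 0, 1264]) cube([482, 303, 19]);


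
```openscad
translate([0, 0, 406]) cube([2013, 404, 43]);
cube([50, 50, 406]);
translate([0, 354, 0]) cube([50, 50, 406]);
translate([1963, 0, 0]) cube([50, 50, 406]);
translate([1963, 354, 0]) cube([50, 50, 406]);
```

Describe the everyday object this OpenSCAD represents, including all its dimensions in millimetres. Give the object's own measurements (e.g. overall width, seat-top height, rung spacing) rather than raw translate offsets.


A long wooden bench with a 2013 mm (x) × 404 mm (y) seat, 43 mm thick, its top surface 449 mm above the floor. Four 50 mm square legs at the seat corners, flush with the edges, run from z = 0 to the seat underside.


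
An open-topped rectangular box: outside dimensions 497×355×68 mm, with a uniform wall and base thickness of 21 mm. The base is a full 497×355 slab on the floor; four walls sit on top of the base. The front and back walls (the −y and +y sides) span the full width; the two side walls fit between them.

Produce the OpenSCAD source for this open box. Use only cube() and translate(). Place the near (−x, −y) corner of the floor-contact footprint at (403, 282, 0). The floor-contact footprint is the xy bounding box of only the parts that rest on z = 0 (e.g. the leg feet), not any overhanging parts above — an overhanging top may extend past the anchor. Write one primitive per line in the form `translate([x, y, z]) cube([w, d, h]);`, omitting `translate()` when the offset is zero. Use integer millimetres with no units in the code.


translate([403, 282, 0]) cube([497, 355, 21]);
translate([403, 282, 21]) cube([497, 21, 47]);
translate([403, 616, 21]) cube([497, 21, 47]);
translate([403, 303, 21]) cube([21, 313, 47]);
translate([879, 303, 21]) cube([21, 313, 47]);


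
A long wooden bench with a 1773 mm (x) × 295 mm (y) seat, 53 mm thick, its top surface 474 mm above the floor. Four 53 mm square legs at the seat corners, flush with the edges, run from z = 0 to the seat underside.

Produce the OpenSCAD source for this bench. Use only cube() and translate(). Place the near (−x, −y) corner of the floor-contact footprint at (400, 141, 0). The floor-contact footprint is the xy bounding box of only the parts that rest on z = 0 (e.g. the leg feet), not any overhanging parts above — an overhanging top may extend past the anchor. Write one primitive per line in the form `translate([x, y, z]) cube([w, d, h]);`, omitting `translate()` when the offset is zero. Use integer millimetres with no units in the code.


translate([400, 141, 421]) cube([1773, 295, 53]);
translate([400, 141, 0]) cube([53, 53, 421]);
translate([400, 383, 0]) cube([53, 53, 421]);
translate([2120, 141, 0]) cube([53, 53, 421]);
translate([2120, 383, 0]) cube([53, 53, 421]);


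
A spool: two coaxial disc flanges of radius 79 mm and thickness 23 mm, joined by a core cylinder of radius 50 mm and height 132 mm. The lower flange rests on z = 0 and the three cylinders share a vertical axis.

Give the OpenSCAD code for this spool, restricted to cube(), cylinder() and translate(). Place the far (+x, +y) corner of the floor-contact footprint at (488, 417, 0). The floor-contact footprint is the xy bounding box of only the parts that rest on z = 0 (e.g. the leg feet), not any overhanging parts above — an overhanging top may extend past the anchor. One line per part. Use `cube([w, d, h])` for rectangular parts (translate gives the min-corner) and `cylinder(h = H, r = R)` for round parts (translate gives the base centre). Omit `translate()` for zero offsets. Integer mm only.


translate([409, 338, 0]) cylinder(h = 23, r = 79);
translate([409, 338, 23]) cylinder(h = 132, r = 50);
translate([409, 338, 155]) cylinder(h = 23, r = 79);


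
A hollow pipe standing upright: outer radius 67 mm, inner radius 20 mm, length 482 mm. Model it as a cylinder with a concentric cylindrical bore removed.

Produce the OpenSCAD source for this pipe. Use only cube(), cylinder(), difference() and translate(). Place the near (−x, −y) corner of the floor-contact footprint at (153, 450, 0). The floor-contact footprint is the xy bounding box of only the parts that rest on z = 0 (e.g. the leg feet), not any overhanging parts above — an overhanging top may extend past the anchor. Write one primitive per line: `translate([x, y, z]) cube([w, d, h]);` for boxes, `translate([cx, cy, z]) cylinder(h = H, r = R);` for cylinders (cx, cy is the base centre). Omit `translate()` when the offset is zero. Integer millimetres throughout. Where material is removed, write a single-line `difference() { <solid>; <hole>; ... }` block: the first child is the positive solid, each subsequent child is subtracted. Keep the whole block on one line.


difference() { translate([220, 517, 0]) cylinder(h = 482, r = 67); translate([220, 517, 0]) cylinder(h = 482, r = 20); }


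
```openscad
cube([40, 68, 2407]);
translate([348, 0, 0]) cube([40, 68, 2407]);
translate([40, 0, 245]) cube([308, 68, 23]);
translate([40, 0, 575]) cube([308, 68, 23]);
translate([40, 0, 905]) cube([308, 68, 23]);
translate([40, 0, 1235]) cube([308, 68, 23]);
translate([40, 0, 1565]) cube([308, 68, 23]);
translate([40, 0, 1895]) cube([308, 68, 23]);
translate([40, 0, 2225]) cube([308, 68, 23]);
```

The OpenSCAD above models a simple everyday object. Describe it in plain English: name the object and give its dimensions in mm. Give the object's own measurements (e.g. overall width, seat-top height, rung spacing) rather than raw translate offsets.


A straight ladder. Two 40×68 mm vertical rails, 2407 mm tall, stand 388 mm apart (outside-to-outside) with their front faces coplanar on the −y side. 7 rungs, each 68 mm deep and 23 mm tall, span between the inner faces of the rails, front faces flush with the rails. The lowest rung's underside is at z = 245 mm and rungs are spaced 330 mm apart (underside to underside).
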